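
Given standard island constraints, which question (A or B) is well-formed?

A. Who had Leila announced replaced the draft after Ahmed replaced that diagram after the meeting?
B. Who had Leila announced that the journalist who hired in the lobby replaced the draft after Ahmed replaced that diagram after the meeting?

In B, the wh-phrase is extracted from inside a complex-NP island (relative clause) (introduced by "who"), which blocks movement.
In A, the extraction path crosses only that-complement boundaries, which are transparent.
So A is grammatical.

A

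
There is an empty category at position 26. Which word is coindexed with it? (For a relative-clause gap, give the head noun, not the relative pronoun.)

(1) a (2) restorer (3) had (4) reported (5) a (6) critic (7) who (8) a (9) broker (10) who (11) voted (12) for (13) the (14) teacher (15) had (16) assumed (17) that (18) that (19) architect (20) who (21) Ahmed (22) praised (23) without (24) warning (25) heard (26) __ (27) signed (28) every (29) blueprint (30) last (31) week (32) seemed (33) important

6

The gap at 26 is the subject of "signed", inside a relative clause.
The relative pronoun is "who" (word 7); it is bound by the head noun immediately before it.
Its filler is the head noun "critic", at word 6.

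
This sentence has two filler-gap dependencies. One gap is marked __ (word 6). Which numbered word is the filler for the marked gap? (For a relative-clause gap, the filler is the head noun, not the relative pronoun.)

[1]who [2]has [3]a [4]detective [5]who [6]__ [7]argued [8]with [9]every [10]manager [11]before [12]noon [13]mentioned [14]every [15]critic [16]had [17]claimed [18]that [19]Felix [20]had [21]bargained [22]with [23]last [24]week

4

The marked gap is inside the relative clause, the subject of "argued".
Its filler is the head noun "detective" (via "who"), at word 4.
(The other dependency links word 1 to a gap after word 22.)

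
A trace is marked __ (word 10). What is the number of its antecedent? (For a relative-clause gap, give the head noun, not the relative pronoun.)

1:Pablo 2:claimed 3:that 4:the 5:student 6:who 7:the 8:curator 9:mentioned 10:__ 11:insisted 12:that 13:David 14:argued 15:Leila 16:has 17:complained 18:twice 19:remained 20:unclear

The gap at 10 is the subject of "insisted", inside a relative clause.
The relative pronoun is "who" (word 6); it is bound by the head noun immediately before it.
Its filler is the head noun "student", at word 5.

5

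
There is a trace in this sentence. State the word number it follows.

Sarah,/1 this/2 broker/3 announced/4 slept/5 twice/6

The displaced element is "Sarah" (word 1).
It is linked across 1 clause boundary (Ø).
It functions as the subject of "slept", so the gap sits immediately after word 4 ("announced").
Base order: This broker announced Sarah slept twice.

4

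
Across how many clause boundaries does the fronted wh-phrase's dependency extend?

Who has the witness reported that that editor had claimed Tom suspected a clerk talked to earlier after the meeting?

3

"who" is extracted from the PP object of "talked".
Boundaries crossed, outermost first: [that], [Ø], [Ø] — 3 in total.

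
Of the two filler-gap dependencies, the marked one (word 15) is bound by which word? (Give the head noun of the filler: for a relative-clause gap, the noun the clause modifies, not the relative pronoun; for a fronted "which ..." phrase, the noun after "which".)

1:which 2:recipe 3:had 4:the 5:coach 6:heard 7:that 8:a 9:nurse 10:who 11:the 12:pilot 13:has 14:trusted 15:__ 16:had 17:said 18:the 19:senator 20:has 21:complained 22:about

The marked gap is inside the relative clause, the direct object of "trusted".
Its filler is the head noun "nurse" (via "who"), at word 9.
(The other dependency links word 2 to a gap after word 22.)

9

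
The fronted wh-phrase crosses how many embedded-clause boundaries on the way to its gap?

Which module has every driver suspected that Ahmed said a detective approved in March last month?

2

"which module" is extracted from the object of "approved".
Boundaries crossed, outermost first: [that], [Ø] — 2 in total.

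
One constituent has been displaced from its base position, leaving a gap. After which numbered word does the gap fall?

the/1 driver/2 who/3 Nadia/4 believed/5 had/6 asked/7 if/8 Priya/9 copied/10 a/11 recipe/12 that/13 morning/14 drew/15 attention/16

5

The displaced element is "the driver" (word 2).
It is linked across 1 clause boundary (Ø).
It functions as the subject of "asked", so the gap sits immediately after word 5 ("believed").
Base order: Nadia believed that the driver had asked if Priya copied a recipe that morning.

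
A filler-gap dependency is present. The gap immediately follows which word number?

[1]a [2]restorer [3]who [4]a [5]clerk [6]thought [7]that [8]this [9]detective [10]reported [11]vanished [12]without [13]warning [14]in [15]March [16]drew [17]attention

10

The displaced element is "a restorer" (word 2).
It is linked across 2 clause boundaries (that → Ø).
It functions as the subject of "vanished", so the gap sits immediately after word 10 ("reported").
Base order: A clerk thought that this detective reported a restorer vanished without warning in March.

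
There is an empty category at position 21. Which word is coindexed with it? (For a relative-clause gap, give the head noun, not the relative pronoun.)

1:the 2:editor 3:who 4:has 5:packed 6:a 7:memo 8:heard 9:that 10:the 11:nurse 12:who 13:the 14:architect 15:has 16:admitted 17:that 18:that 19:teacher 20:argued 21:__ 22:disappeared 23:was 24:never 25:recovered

The gap at 21 is the subject of "disappeared", inside a relative clause.
The relative pronoun is "who" (word 12); it is bound by the head noun immediately before it.
Its filler is the head noun "nurse", at word 11.

11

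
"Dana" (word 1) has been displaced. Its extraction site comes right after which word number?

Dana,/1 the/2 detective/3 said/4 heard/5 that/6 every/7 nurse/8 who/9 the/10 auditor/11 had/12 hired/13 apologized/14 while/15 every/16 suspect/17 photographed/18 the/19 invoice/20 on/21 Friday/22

The displaced element is "Dana" (word 1).
It is linked across 1 clause boundary (Ø).
It functions as the subject of "heard", so the gap sits immediately after word 4 ("said").
Base order: The detective said Dana heard that every nurse who the auditor had hired apologized while every suspect photographed the invoice on Friday.

4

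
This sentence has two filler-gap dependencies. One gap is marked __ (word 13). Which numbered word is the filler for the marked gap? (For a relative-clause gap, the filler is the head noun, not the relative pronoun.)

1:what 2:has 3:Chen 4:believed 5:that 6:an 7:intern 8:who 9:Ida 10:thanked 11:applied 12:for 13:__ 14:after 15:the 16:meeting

The marked gap is the object of the preposition "for" of "applied".
Its filler is the fronted wh-phrase "what", at word 1.
(The other dependency links word 7 to a gap after word 10.)

1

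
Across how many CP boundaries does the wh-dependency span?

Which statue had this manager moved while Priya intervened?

0

"which statue" originates inside the matrix clause — no clause boundary is crossed.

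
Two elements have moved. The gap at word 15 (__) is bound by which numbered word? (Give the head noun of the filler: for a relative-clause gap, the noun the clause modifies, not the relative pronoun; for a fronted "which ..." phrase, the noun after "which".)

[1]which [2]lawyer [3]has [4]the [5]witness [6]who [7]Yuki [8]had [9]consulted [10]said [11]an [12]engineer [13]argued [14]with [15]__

The marked gap is the object of the preposition "with" of "argued".
Its filler is the fronted wh-phrase "which lawyer", at word 2.
(The other dependency links word 5 to a gap after word 9.)

2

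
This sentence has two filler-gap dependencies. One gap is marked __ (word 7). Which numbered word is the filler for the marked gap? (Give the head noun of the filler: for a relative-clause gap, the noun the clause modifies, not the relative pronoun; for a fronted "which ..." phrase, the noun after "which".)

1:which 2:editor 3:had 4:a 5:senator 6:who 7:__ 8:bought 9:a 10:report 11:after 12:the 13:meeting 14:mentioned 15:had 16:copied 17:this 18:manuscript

5

The marked gap is inside the relative clause, the subject of "bought".
Its filler is the head noun "senator" (via "who"), at word 5.
(The other dependency links word 2 to a gap after word 14.)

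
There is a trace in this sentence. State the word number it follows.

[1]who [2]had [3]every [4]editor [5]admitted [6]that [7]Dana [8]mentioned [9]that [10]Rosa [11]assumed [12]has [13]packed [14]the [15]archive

11

The displaced element is "who" (word 1).
It is linked across 3 clause boundaries (that → that → Ø).
It functions as the subject of "packed", so the gap sits immediately after word 11 ("assumed").
Base order: Every editor had admitted that Dana mentioned that Rosa assumed who has packed the archive.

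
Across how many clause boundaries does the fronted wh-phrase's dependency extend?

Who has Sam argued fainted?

"who" is extracted from the subject of "fainted".
Boundaries crossed, outermost first: [Ø] — 1 in total.

1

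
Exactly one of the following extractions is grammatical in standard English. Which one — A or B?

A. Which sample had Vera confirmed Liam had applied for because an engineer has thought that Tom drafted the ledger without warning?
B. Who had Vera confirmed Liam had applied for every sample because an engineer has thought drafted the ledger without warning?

In B, the wh-phrase is extracted from inside an adjunct island (introduced by "because"), which blocks movement.
In A, the extraction path crosses only that-complement boundaries, which are transparent.
So A is grammatical.

A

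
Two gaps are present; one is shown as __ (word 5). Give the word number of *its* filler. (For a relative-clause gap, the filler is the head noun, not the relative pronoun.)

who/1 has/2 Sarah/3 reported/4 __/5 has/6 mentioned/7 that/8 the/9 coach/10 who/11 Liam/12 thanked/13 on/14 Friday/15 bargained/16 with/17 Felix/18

1

The marked gap is the subject of "mentioned".
Its filler is the fronted wh-phrase "who", at word 1.
(The other dependency links word 10 to a gap after word 13.)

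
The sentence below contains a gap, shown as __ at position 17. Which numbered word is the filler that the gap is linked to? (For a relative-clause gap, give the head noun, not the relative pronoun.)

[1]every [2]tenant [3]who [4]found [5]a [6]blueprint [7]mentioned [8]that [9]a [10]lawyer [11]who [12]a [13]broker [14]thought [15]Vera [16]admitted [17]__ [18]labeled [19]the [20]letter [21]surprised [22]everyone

The gap at 17 is the subject of "labeled", inside a relative clause.
The relative pronoun is "who" (word 11); it is bound by the head noun immediately before it.
Its filler is the head noun "lawyer", at word 10.

10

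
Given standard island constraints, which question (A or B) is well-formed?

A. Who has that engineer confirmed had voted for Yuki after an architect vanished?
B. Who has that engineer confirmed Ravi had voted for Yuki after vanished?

In B, the wh-phrase is extracted from inside an adjunct island (introduced by "after"), which blocks movement.
In A, the extraction path crosses only that-complement boundaries, which are transparent.
So A is grammatical.

A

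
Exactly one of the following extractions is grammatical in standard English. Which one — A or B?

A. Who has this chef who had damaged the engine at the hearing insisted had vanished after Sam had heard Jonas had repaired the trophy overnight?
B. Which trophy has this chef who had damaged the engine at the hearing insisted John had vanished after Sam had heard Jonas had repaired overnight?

In B, the wh-phrase is extracted from inside an adjunct island (introduced by "after"), which blocks movement.
In A, the extraction path crosses only that-complement boundaries, which are transparent.
So A is grammatical.

A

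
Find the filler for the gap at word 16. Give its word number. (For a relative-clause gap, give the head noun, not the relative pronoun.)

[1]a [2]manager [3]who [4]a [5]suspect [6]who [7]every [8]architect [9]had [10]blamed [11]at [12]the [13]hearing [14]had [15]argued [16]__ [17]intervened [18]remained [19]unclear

2

The gap at 16 is the subject of "intervened", inside a relative clause.
The relative pronoun is "who" (word 3); it is bound by the head noun immediately before it.
Its filler is the head noun "manager", at word 2.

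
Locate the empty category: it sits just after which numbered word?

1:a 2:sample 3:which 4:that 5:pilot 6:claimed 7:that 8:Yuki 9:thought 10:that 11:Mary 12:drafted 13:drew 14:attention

The displaced element is "a sample" (word 2).
It is linked across 2 clause boundaries (that → that).
It functions as the direct object of "drafted", so the gap sits immediately after word 12 ("drafted").
Base order: That pilot claimed that Yuki thought that Mary drafted a sample.

12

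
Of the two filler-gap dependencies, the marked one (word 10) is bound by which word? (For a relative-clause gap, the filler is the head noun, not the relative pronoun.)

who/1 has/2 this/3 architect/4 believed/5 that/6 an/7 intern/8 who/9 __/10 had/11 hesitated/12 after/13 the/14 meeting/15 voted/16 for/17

8

The marked gap is inside the relative clause, the subject of "hesitated".
Its filler is the head noun "intern" (via "who"), at word 8.
(The other dependency links word 1 to a gap after word 17.)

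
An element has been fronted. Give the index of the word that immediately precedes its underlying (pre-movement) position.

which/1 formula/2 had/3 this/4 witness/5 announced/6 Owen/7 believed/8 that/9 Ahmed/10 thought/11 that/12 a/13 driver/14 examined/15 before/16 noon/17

15

The displaced element is "which formula" (word 2).
It is linked across 3 clause boundaries (Ø → that → that).
It functions as the direct object of "examined", so the gap sits immediately after word 15 ("examined").
Base order: This witness had announced Owen believed that Ahmed thought that a driver examined which formula before noon.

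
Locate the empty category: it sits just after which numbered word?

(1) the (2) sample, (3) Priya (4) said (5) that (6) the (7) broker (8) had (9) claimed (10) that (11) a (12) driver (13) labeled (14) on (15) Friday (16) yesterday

13

The displaced element is "the sample" (word 2).
It is linked across 2 clause boundaries (that → that).
It functions as the direct object of "labeled", so the gap sits immediately after word 13 ("labeled").
Base order: Priya said that the broker had claimed that a driver labeled the sample on Friday yesterday.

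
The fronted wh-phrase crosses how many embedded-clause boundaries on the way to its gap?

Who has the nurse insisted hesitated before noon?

1

"who" is extracted from the subject of "hesitated".
Boundaries crossed, outermost first: [Ø] — 1 in total.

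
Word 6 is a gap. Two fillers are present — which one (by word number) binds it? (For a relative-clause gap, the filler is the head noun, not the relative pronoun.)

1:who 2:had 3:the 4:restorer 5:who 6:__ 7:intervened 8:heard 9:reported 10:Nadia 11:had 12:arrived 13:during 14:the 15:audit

The marked gap is inside the relative clause, the subject of "intervened".
Its filler is the head noun "restorer" (via "who"), at word 4.
(The other dependency links word 1 to a gap after word 8.)

4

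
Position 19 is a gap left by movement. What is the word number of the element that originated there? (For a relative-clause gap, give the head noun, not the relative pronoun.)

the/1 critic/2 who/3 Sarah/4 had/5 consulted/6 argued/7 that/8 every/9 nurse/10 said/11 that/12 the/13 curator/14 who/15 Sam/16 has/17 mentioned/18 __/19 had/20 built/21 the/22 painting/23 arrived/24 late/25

14

The gap at 19 is the subject of "built", inside a relative clause.
The relative pronoun is "who" (word 15); it is bound by the head noun immediately before it.
Its filler is the head noun "curator", at word 14.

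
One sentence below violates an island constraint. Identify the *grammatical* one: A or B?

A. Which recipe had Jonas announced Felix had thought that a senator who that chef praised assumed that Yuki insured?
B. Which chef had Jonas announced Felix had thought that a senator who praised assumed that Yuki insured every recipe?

A

In B, the wh-phrase is extracted from inside a complex-NP island (relative clause) (introduced by "who"), which blocks movement.
In A, the extraction path crosses only that-complement boundaries, which are transparent.
So A is grammatical.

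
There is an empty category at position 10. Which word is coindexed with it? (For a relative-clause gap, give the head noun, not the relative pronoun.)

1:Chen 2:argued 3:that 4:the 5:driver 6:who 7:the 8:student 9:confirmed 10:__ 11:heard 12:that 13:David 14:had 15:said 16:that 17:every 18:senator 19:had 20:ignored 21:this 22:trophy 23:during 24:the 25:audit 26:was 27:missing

The gap at 10 is the subject of "heard", inside a relative clause.
The relative pronoun is "who" (word 6); it is bound by the head noun immediately before it.
Its filler is the head noun "driver", at word 5.

5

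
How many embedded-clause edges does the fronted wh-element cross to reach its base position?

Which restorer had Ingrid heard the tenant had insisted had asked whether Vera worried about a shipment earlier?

2

"which restorer" is extracted from the subject of "asked".
Boundaries crossed, outermost first: [Ø], [Ø] — 2 in total.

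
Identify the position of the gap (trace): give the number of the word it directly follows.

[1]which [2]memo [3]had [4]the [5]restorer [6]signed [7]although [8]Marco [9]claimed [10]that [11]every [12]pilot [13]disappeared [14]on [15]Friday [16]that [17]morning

6

The displaced element is "which memo" (word 2).
It functions as the direct object of "signed", so the gap sits immediately after word 6 ("signed").
Base order: The restorer had signed which memo although Marco claimed that every pilot disappeared on Friday that morning.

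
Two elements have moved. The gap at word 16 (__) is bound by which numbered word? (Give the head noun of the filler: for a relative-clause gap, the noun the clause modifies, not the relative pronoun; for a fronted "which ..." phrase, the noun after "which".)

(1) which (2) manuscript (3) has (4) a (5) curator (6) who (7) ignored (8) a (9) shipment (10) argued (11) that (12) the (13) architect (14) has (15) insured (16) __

The marked gap is the direct object of "insured".
Its filler is the fronted wh-phrase "which manuscript", at word 2.
(The other dependency links word 5 to a gap after word 6.)

2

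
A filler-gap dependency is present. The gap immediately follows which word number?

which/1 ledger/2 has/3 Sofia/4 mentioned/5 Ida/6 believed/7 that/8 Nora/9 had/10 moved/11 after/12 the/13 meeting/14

11

The displaced element is "which ledger" (word 2).
It is linked across 2 clause boundaries (Ø → that).
It functions as the direct object of "moved", so the gap sits immediately after word 11 ("moved").
Base order: Sofia has mentioned Ida believed that Nora had moved which ledger after the meeting.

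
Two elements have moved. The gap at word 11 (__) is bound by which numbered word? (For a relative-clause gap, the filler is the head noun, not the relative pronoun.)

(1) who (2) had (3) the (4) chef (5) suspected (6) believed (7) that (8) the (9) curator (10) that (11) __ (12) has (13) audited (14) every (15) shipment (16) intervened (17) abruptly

The marked gap is inside the relative clause, the subject of "audited".
Its filler is the head noun "curator" (via "that"), at word 9.
(The other dependency links word 1 to a gap after word 5.)

9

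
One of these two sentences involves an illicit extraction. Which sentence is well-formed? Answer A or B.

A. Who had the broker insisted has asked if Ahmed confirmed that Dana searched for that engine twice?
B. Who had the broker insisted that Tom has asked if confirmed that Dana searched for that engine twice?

A

In B, the wh-phrase is extracted from inside a wh-island (introduced by "if"), which blocks movement.
In A, the extraction path crosses only that-complement boundaries, which are transparent.
So A is grammatical.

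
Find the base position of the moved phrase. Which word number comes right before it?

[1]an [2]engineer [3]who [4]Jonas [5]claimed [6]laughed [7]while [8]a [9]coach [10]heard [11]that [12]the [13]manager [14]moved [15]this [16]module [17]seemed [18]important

The displaced element is "an engineer" (word 2).
It is linked across 1 clause boundary (Ø).
It functions as the subject of "laughed", so the gap sits immediately after word 5 ("claimed").
Base order: Jonas claimed an engineer laughed while a coach heard that the manager moved this module.

5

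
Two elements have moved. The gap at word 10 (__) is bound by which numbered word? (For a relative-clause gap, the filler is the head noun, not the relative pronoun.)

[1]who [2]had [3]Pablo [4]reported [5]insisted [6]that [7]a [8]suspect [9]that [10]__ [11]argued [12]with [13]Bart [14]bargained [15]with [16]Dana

8

The marked gap is inside the relative clause, the subject of "argued".
Its filler is the head noun "suspect" (via "that"), at word 8.
(The other dependency links word 1 to a gap after word 4.)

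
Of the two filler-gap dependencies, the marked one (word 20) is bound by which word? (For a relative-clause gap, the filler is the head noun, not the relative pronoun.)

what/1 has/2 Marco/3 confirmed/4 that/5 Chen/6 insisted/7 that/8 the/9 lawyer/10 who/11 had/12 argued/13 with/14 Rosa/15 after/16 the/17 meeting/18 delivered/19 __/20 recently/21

The marked gap is the direct object of "delivered".
Its filler is the fronted wh-phrase "what", at word 1.
(The other dependency links word 10 to a gap after word 11.)

1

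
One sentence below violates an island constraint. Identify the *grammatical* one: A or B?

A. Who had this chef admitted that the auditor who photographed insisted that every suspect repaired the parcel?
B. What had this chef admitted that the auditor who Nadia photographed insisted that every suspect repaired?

B

In A, the wh-phrase is extracted from inside a complex-NP island (relative clause) (introduced by "who"), which blocks movement.
In B, the extraction path crosses only that-complement boundaries, which are transparent.
So B is grammatical.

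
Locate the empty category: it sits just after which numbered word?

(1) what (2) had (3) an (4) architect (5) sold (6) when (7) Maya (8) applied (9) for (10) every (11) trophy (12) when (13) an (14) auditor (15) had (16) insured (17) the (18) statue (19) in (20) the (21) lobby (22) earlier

The displaced element is "what" (word 1).
It functions as the direct object of "sold", so the gap sits immediately after word 5 ("sold").
Base order: An architect had sold what when Maya applied for every trophy when an auditor had insured the statue in the lobby earlier.

5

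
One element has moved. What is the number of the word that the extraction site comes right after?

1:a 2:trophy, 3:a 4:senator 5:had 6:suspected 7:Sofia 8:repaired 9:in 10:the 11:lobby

The displaced element is "a trophy" (word 2).
It is linked across 1 clause boundary (Ø).
It functions as the direct object of "repaired", so the gap sits immediately after word 8 ("repaired").
Base order: A senator had suspected Sofia repaired a trophy in the lobby.

8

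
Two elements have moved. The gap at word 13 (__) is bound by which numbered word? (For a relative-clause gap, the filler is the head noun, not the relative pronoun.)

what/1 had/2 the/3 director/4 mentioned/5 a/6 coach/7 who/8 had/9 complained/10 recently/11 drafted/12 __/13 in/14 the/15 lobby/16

1

The marked gap is the direct object of "drafted".
Its filler is the fronted wh-phrase "what", at word 1.
(The other dependency links word 7 to a gap after word 8.)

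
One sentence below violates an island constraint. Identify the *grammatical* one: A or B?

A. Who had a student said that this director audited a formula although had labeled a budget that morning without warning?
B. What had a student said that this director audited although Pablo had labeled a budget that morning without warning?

In A, the wh-phrase is extracted from inside an adjunct island (introduced by "although"), which blocks movement.
In B, the extraction path crosses only that-complement boundaries, which are transparent.
So B is grammatical.

B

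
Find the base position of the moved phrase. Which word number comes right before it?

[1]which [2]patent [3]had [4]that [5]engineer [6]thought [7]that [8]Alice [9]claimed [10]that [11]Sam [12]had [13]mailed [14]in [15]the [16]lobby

13

The displaced element is "which patent" (word 2).
It is linked across 2 clause boundaries (that → that).
It functions as the direct object of "mailed", so the gap sits immediately after word 13 ("mailed").
Base order: That engineer had thought that Alice claimed that Sam had mailed which patent in the lobby.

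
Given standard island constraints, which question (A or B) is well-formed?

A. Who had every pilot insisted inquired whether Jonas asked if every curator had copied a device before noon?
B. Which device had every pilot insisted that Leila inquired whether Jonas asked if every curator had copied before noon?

A

In B, the wh-phrase is extracted from inside a wh-island (introduced by "whether"), which blocks movement.
In A, the extraction path crosses only that-complement boundaries, which are transparent.
So A is grammatical.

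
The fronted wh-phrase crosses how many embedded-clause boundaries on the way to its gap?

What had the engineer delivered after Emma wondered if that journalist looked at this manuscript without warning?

0

"what" originates inside the matrix clause — no clause boundary is crossed.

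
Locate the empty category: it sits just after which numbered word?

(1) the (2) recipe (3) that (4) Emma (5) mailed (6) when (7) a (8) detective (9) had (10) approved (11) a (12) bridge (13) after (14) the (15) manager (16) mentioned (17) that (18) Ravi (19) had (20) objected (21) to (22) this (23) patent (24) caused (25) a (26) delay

The displaced element is "the recipe" (word 2).
It functions as the direct object of "mailed", so the gap sits immediately after word 5 ("mailed").
Base order: Emma mailed the recipe when a detective had approved a bridge after the manager mentioned that Ravi had objected to this patent.

5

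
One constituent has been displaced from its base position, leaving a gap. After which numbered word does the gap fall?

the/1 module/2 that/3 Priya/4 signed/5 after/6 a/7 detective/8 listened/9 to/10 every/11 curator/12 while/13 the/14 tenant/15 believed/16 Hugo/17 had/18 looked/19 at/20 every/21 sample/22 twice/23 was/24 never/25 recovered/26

5

The displaced element is "the module" (word 2).
It functions as the direct object of "signed", so the gap sits immediately after word 5 ("signed").
Base order: Priya signed the module after a detective listened to every curator while the tenant believed Hugo had looked at every sample twice.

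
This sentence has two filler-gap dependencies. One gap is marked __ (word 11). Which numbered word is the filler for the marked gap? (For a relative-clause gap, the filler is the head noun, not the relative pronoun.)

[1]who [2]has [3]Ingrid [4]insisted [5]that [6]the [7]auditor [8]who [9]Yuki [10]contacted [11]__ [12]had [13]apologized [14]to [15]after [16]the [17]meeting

7

The marked gap is inside the relative clause, the direct object of "contacted".
Its filler is the head noun "auditor" (via "who"), at word 7.
(The other dependency links word 1 to a gap after word 14.)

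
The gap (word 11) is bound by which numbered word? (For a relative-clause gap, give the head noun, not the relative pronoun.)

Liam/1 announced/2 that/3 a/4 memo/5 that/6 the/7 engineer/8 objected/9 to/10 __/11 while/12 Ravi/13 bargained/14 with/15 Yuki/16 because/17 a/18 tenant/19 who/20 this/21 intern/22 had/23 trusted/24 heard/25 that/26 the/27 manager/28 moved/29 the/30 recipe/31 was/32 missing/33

The gap at 11 is the prepositional object of "objected", inside a relative clause.
The relative pronoun is "that" (word 6); it is bound by the head noun immediately before it.
Its filler is the head noun "memo", at word 5.

5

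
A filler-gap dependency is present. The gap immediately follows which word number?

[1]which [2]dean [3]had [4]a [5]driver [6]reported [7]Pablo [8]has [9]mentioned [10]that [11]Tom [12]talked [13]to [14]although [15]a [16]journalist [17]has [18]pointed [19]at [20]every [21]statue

13

The displaced element is "which dean" (word 2).
It is linked across 2 clause boundaries (Ø → that).
It functions as the object of the preposition "to" of "talked", so the gap sits immediately after word 13 ("to").
Base order: A driver had reported Pablo has mentioned that Tom talked to which dean although a journalist has pointed at every statue.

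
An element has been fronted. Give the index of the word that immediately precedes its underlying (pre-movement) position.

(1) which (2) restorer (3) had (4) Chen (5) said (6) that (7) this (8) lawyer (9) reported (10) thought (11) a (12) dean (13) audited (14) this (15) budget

9

The displaced element is "which restorer" (word 2).
It is linked across 2 clause boundaries (that → Ø).
It functions as the subject of "thought", so the gap sits immediately after word 9 ("reported").
Base order: Chen had said that this lawyer reported that which restorer thought a dean audited this budget.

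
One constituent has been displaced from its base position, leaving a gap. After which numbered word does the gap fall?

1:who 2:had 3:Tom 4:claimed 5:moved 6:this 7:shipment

The displaced element is "who" (word 1).
It is linked across 1 clause boundary (Ø).
It functions as the subject of "moved", so the gap sits immediately after word 4 ("claimed").
Base order: Tom had claimed that who moved this shipment.

4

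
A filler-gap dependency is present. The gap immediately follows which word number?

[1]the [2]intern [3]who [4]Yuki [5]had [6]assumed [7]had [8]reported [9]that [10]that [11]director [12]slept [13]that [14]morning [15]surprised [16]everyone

The displaced element is "the intern" (word 2).
It is linked across 1 clause boundary (Ø).
It functions as the subject of "reported", so the gap sits immediately after word 6 ("assumed").
Base order: Yuki had assumed the intern had reported that that director slept that morning.

6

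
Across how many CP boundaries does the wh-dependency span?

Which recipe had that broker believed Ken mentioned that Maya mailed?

"which recipe" is extracted from the object of "mailed".
Boundaries crossed, outermost first: [Ø], [that] — 2 in total.

2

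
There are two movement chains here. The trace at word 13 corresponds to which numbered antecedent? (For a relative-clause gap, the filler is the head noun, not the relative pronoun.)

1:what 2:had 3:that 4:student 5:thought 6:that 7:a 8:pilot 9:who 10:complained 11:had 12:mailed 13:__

The marked gap is the direct object of "mailed".
Its filler is the fronted wh-phrase "what", at word 1.
(The other dependency links word 8 to a gap after word 9.)

1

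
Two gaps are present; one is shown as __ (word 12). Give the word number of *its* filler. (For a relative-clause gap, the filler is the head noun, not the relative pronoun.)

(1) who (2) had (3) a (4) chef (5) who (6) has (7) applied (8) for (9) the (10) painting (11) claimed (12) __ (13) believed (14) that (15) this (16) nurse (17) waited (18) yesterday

1

The marked gap is the subject of "believed".
Its filler is the fronted wh-phrase "who", at word 1.
(The other dependency links word 4 to a gap after word 5.)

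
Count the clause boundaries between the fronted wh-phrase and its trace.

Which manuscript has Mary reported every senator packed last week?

1

"which manuscript" is extracted from the object of "packed".
Boundaries crossed, outermost first: [Ø] — 1 in total.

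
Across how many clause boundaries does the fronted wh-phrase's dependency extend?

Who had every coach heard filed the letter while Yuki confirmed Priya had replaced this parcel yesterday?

"who" is extracted from the subject of "filed".
Boundaries crossed, outermost first: [Ø] — 1 in total.

1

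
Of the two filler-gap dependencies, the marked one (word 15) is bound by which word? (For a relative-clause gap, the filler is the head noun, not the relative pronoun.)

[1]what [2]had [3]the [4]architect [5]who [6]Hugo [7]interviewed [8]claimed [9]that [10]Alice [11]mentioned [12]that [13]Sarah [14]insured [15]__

The marked gap is the direct object of "insured".
Its filler is the fronted wh-phrase "what", at word 1.
(The other dependency links word 4 to a gap after word 7.)

1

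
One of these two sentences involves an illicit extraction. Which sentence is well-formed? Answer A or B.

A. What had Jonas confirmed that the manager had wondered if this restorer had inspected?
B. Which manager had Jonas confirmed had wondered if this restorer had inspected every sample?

In A, the wh-phrase is extracted from inside a wh-island (introduced by "if"), which blocks movement.
In B, the extraction path crosses only that-complement boundaries, which are transparent.
So B is grammatical.

B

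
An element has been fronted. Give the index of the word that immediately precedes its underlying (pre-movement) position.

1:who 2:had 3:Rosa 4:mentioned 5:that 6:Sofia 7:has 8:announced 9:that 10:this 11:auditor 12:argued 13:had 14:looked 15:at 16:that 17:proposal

12

The displaced element is "who" (word 1).
It is linked across 3 clause boundaries (that → that → Ø).
It functions as the subject of "looked", so the gap sits immediately after word 12 ("argued").
Base order: Rosa had mentioned that Sofia has announced that this auditor argued that who had looked at that proposal.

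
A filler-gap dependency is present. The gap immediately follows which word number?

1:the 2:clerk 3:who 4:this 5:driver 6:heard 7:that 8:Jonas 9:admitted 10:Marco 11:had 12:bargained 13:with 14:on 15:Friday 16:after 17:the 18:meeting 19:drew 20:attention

The displaced element is "the clerk" (word 2).
It is linked across 2 clause boundaries (that → Ø).
It functions as the object of the preposition "with" of "bargained", so the gap sits immediately after word 13 ("with").
Base order: This driver heard that Jonas admitted Marco had bargained with the clerk on Friday after the meeting.

13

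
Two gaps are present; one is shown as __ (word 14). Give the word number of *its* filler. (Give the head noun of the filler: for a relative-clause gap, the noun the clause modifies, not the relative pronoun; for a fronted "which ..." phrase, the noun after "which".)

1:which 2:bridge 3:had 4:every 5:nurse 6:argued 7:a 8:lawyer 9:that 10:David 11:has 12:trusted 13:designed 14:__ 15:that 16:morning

2

The marked gap is the direct object of "designed".
Its filler is the fronted wh-phrase "which bridge", at word 2.
(The other dependency links word 8 to a gap after word 12.)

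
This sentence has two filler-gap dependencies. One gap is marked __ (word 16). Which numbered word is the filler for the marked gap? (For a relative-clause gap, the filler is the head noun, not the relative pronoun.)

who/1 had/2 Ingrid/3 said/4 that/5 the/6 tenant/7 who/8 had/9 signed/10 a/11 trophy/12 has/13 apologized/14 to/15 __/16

1

The marked gap is the object of the preposition "to" of "apologized".
Its filler is the fronted wh-phrase "who", at word 1.
(The other dependency links word 7 to a gap after word 8.)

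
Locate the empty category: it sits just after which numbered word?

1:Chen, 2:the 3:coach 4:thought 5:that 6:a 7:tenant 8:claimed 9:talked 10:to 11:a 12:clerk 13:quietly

The displaced element is "Chen" (word 1).
It is linked across 2 clause boundaries (that → Ø).
It functions as the subject of "talked", so the gap sits immediately after word 8 ("claimed").
Base order: The coach thought that a tenant claimed that Chen talked to a clerk quietly.

8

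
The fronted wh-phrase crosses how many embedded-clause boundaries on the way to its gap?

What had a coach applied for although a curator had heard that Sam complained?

0

"what" originates inside the matrix clause — no clause boundary is crossed.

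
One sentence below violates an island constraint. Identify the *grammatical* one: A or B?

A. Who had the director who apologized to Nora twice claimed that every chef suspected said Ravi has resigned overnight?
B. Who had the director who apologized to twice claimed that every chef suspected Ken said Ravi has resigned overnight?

In B, the wh-phrase is extracted from inside a complex-NP island (relative clause) (introduced by "who"), which blocks movement.
In A, the extraction path crosses only that-complement boundaries, which are transparent.
So A is grammatical.

A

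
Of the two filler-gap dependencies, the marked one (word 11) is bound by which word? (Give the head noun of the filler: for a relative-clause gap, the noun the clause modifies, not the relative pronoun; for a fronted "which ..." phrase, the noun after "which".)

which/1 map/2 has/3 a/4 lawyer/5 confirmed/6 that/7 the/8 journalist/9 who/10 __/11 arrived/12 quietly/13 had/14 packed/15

9

The marked gap is inside the relative clause, the subject of "arrived".
Its filler is the head noun "journalist" (via "who"), at word 9.
(The other dependency links word 2 to a gap after word 15.)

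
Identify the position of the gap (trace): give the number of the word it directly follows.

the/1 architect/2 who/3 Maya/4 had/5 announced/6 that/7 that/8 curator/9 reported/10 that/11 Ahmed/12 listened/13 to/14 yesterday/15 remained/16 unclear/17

The displaced element is "the architect" (word 2).
It is linked across 2 clause boundaries (that → that).
It functions as the object of the preposition "to" of "listened", so the gap sits immediately after word 14 ("to").
Base order: Maya had announced that that curator reported that Ahmed listened to the architect yesterday.

14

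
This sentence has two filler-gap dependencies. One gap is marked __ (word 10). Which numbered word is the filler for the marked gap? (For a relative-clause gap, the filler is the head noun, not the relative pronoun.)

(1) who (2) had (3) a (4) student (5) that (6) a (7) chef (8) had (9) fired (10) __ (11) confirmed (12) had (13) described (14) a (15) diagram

4

The marked gap is inside the relative clause, the direct object of "fired".
Its filler is the head noun "student" (via "that"), at word 4.
(The other dependency links word 1 to a gap after word 11.)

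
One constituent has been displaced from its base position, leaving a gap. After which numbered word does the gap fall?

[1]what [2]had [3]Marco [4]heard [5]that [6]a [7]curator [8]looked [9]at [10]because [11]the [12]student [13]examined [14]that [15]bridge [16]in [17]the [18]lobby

9

The displaced element is "what" (word 1).
It is linked across 1 clause boundary (that).
It functions as the object of the preposition "at" of "looked", so the gap sits immediately after word 9 ("at").
Base order: Marco had heard that a curator looked at what because the student examined that bridge in the lobby.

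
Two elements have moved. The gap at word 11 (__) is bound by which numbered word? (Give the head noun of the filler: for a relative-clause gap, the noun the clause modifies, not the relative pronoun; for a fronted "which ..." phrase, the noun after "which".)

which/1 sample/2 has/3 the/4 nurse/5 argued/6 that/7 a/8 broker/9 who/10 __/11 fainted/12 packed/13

9

The marked gap is inside the relative clause, the subject of "fainted".
Its filler is the head noun "broker" (via "who"), at word 9.
(The other dependency links word 2 to a gap after word 13.)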